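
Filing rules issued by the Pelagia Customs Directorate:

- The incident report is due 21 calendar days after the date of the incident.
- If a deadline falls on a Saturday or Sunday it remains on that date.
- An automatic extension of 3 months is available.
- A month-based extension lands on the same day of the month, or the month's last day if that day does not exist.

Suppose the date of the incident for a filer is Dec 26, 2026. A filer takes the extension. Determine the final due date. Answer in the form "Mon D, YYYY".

Adding 21 calendar days to Dec 26, 2026 gives Jan 16, 2027.
No adjustment is made for weekends or holidays, so Jan 16, 2027 stands.
Add 3 months to Jan 16, 2027: Apr 16, 2027.
No adjustment is made for weekends or holidays, so Apr 16, 2027 stands.
Final deadline: Apr 16, 2027.

Apr 16, 2027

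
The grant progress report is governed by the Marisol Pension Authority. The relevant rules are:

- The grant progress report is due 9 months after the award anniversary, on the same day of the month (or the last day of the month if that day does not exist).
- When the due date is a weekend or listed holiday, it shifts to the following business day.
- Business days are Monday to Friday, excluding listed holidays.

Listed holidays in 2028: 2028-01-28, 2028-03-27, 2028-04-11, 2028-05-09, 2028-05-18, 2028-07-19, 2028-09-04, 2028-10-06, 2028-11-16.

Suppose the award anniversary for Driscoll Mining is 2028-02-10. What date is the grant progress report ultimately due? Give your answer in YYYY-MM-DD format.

2028-11-10

Moving 9 months forward from 2028-02-10 on the corresponding day gives 2028-11-10.
2028-11-10 falls on a Friday, which is a business day, so no adjustment is needed.
Deadline: 2028-11-10.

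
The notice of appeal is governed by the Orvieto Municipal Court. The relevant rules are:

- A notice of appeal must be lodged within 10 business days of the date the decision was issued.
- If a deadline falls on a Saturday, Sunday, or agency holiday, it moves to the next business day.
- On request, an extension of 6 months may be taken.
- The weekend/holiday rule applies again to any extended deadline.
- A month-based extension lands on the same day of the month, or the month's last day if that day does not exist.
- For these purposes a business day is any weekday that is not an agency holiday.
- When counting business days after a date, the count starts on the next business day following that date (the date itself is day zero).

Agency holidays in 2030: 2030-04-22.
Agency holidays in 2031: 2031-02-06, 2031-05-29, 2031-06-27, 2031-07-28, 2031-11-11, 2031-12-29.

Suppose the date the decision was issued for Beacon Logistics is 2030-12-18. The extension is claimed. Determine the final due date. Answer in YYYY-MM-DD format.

Counting 10 business days after 2030-12-18 (skipping weekends and listed holidays) reaches 2031-01-01.
2031-01-01 (Wednesday) is already a business day.
Applying the 6 months extension: 6 months after 2031-01-01 is 2031-07-01.
Since 2031-07-01 is a Tuesday and not a holiday, the date is unchanged.
Deadline: 2031-07-01.

2031-07-01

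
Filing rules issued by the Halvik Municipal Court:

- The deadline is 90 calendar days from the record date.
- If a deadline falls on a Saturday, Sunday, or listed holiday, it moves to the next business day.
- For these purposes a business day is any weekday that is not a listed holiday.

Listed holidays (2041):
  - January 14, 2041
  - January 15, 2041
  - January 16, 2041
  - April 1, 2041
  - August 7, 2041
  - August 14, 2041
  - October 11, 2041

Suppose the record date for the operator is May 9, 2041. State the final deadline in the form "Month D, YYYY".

Trigger date May 9, 2041 + 90 calendar days = August 7, 2041.
Because August 7, 2041 is a listed holiday, the deadline becomes August 8, 2041 (Thursday).
Final deadline: August 8, 2041.

August 8, 2041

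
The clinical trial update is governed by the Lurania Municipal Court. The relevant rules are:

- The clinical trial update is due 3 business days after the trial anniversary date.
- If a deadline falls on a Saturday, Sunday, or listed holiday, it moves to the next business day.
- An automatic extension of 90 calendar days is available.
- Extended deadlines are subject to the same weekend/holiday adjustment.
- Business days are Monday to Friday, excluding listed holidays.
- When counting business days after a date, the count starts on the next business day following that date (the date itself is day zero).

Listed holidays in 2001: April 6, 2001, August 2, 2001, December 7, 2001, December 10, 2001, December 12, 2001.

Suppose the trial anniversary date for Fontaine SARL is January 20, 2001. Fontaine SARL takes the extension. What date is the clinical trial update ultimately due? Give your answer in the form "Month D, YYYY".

April 24, 2001

3 business days after January 20, 2001, excluding weekends and holidays, is January 24, 2001.
January 24, 2001 (Wednesday) is already a business day.
Applying the 90-calendar-day extension: January 24, 2001 + 90 days = April 24, 2001.
April 24, 2001 is a Tuesday and not a listed holiday, so it stands.
The final due date is April 24, 2001.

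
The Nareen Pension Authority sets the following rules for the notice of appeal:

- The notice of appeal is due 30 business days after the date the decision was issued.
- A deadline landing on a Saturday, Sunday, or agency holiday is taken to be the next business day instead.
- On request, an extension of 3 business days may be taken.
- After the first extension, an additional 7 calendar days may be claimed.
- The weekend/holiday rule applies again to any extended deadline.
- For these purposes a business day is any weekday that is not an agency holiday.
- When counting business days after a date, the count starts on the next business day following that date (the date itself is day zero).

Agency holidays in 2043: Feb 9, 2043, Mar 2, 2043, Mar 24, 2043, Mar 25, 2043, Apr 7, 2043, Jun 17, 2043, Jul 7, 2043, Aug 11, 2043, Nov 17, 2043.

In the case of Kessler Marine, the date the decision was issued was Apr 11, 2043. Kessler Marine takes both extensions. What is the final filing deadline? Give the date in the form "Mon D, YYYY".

Counting 30 business days after Apr 11, 2043 (skipping weekends and listed holidays) reaches May 22, 2043.
May 22, 2043 falls on a Friday, which is a business day, so no adjustment is needed.
Applying the 3-business-day extension: 3 business days after May 22, 2043 is May 27, 2043.
May 27, 2043 (Wednesday) is already a business day.
Add the 7 calendar-day extension to May 27, 2043: Jun 3, 2043.
Since Jun 3, 2043 is a Wednesday and not a holiday, the date is unchanged.
So the filing is due Jun 3, 2043.

Jun 3, 2043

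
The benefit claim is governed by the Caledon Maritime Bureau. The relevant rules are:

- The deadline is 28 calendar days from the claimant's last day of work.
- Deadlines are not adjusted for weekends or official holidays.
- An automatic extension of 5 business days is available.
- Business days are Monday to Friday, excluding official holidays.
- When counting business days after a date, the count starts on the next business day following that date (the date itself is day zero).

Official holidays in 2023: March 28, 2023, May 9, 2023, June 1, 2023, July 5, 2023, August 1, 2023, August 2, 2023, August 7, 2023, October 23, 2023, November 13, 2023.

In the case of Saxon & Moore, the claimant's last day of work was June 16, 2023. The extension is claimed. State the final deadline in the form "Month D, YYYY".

July 21, 2023

From June 16, 2023, 28 calendar days later is July 14, 2023.
No adjustment is made for weekends or holidays, so July 14, 2023 stands.
The 5-business-day extension runs from July 14, 2023 to July 21, 2023.
No adjustment is made for weekends or holidays, so July 21, 2023 stands.
So the filing is due July 21, 2023.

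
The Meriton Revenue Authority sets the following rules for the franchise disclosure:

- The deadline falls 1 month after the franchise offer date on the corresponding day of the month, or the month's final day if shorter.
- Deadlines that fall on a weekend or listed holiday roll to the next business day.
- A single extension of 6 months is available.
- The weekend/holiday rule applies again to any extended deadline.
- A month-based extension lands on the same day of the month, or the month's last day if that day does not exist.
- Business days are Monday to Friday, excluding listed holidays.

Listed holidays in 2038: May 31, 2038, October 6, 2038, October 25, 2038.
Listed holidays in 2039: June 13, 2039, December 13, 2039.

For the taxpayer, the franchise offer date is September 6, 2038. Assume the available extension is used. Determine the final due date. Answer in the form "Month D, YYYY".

Moving 1 month forward from September 6, 2038 on the corresponding day gives October 6, 2038.
October 6, 2038 is a listed holiday, so it moves to the next business day, October 7, 2038 (Thursday).
The 6 months extension carries October 7, 2038 to April 7, 2039.
April 7, 2039 falls on a Thursday, which is a business day, so no adjustment is needed.
The final due date is April 7, 2039.

April 7, 2039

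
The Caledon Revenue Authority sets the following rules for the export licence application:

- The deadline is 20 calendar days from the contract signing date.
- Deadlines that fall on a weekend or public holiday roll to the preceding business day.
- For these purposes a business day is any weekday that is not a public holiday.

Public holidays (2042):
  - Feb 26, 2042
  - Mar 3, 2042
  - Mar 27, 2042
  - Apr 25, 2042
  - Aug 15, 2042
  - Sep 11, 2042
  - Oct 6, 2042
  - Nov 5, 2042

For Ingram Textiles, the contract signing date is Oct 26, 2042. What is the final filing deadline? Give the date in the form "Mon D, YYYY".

From Oct 26, 2042, 20 calendar days later is Nov 15, 2042.
Because Nov 15, 2042 is a Saturday, the deadline becomes Nov 14, 2042 (Friday).
The final due date is Nov 14, 2042.

Nov 14, 2042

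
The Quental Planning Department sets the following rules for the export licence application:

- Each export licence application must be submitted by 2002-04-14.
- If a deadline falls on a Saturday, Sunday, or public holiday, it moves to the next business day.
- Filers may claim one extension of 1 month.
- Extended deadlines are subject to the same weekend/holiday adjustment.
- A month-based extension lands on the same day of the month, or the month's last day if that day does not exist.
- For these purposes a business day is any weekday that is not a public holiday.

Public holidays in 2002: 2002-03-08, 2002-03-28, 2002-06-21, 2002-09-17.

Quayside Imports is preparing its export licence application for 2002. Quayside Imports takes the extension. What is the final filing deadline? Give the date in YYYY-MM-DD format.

The stated deadline is 2002-04-14.
2002-04-14 is a Sunday, so it moves to the next business day, 2002-04-15 (Monday).
Add 1 month to 2002-04-15: 2002-05-15.
2002-05-15 is a Wednesday and not a listed holiday, so it stands.
So the filing is due 2002-05-15.

2002-05-15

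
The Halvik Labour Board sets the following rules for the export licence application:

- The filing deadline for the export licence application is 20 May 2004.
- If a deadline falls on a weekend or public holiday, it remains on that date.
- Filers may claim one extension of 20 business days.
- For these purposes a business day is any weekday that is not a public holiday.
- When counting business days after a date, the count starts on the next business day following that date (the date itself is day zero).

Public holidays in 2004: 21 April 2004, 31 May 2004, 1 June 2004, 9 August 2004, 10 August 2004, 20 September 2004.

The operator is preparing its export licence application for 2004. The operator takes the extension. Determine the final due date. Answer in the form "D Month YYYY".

21 June 2004

The stated deadline is 20 May 2004.
20 May 2004 is a Thursday; no weekend or holiday adjustment applies.
Counting 20 further business days from 20 May 2004 reaches 21 June 2004.
21 June 2004 falls on a Monday. The rules make no weekend/holiday allowance, so it remains 21 June 2004.
Final deadline: 21 June 2004.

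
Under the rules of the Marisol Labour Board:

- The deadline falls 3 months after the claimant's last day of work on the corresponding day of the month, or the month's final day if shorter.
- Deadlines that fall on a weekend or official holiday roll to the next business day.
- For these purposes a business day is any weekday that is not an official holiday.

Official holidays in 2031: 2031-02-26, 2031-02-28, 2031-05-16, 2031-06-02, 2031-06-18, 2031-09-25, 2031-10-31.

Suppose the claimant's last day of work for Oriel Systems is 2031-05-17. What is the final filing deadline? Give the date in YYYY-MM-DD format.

2031-08-18

Moving 3 months forward from 2031-05-17 on the corresponding day gives 2031-08-17.
2031-08-17 is a Sunday, so it moves to the next business day, 2031-08-18 (Monday).
The final due date is 2031-08-18.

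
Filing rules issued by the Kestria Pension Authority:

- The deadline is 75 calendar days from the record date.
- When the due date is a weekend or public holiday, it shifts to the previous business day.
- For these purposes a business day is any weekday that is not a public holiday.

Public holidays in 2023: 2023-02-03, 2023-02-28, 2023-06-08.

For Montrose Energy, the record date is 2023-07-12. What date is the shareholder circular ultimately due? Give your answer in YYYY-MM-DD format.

Adding 75 calendar days to 2023-07-12 gives 2023-09-25.
2023-09-25 falls on a Monday, which is a business day, so no adjustment is needed.
Deadline: 2023-09-25.

2023-09-25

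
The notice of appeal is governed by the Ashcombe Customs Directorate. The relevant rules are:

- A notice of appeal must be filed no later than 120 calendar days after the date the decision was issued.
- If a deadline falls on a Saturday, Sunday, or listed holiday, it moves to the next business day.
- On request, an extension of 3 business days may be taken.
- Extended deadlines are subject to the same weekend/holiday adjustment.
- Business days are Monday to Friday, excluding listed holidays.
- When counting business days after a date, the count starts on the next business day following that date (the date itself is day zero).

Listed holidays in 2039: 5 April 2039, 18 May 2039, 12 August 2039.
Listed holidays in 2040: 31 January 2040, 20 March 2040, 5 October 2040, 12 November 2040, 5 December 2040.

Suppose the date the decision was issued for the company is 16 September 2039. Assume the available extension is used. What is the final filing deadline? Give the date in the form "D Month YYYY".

19 January 2040

120 calendar days after 16 September 2039 is 14 January 2040.
14 January 2040 is a Saturday; the next business day is 16 January 2040 (Monday).
Counting 3 further business days from 16 January 2040 reaches 19 January 2040.
19 January 2040 falls on a Thursday, which is a business day, so no adjustment is needed.
So the filing is due 19 January 2040.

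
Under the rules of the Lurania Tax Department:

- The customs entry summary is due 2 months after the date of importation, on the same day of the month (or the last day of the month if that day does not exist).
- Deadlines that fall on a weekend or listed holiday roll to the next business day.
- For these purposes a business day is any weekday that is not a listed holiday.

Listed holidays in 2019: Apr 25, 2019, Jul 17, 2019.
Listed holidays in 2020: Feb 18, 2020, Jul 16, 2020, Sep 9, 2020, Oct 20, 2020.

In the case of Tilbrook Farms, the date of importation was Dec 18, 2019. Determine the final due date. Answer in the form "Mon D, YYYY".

Moving 2 months forward from Dec 18, 2019 on the corresponding day gives Feb 18, 2020.
Because Feb 18, 2020 is a listed holiday, the deadline becomes Feb 19, 2020 (Wednesday).
Final deadline: Feb 19, 2020.

Feb 19, 2020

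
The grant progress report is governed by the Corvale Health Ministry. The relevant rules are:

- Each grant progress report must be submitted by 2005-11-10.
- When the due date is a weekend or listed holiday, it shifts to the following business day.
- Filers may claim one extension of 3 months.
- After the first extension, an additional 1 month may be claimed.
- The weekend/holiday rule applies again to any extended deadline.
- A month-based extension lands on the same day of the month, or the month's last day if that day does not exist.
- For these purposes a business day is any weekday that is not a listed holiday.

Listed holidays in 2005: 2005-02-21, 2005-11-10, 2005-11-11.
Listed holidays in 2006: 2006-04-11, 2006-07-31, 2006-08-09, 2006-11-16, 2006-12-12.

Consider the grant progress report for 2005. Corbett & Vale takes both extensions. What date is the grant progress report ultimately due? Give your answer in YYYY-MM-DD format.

The stated deadline is 2005-11-10.
2005-11-10 is a listed holiday; the next business day is 2005-11-14 (Monday).
Add 3 months to 2005-11-14: 2006-02-14.
Since 2006-02-14 is a Tuesday and not a holiday, the date is unchanged.
Applying the 1 month extension: 1 month after 2006-02-14 is 2006-03-14.
2006-03-14 (Tuesday) is already a business day.
The final due date is 2006-03-14.

2006-03-14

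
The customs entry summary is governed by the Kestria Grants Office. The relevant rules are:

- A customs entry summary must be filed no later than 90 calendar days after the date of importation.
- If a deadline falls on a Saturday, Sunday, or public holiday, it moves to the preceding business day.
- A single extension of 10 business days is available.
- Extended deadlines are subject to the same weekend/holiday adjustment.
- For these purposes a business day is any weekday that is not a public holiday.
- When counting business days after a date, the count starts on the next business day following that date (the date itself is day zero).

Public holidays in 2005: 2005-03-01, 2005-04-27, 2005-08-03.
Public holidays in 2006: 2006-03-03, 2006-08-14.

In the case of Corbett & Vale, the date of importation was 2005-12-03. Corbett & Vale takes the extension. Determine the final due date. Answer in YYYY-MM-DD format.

Adding 90 calendar days to 2005-12-03 gives 2006-03-03.
Because 2006-03-03 is a listed holiday, the deadline becomes 2006-03-02 (Thursday).
Counting 10 further business days from 2006-03-02 reaches 2006-03-17.
2006-03-17 falls on a Friday, which is a business day, so no adjustment is needed.
The final due date is 2006-03-17.

2006-03-17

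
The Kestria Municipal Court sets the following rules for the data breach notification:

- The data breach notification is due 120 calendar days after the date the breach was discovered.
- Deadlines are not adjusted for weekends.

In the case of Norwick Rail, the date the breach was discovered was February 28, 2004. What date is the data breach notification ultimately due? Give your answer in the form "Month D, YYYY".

Adding 120 calendar days to February 28, 2004 gives June 27, 2004.
June 27, 2004 is a Sunday; no weekend or holiday adjustment applies.
Deadline: June 27, 2004.

June 27, 2004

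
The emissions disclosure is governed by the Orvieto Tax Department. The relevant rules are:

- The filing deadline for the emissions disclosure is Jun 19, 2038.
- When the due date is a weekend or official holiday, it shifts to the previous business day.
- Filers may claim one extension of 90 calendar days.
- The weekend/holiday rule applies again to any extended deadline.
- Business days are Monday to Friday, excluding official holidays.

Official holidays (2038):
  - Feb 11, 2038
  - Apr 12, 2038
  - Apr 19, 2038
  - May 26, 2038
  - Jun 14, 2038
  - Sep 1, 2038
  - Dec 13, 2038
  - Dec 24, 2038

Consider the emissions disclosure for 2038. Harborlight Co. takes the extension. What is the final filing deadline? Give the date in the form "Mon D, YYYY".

The statutory due date is Jun 19, 2038.
Jun 19, 2038 is a Saturday; the preceding business day is Jun 18, 2038 (Friday).
The 90-calendar-day extension moves the deadline from Jun 18, 2038 to Sep 16, 2038.
Sep 16, 2038 is a Thursday and not a listed holiday, so it stands.
So the filing is due Sep 16, 2038.

Sep 16, 2038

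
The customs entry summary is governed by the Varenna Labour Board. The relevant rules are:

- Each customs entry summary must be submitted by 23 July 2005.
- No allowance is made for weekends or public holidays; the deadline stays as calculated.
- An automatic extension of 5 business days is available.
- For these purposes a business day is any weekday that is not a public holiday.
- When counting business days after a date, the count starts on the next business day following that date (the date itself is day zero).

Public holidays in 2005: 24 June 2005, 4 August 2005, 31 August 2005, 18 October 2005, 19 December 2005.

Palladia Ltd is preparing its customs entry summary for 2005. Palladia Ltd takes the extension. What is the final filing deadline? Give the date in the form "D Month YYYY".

Start from the fixed due date, 23 July 2005.
23 July 2005 is a Saturday; no weekend or holiday adjustment applies.
Counting 5 further business days from 23 July 2005 reaches 29 July 2005.
29 July 2005 falls on a Friday. The rules make no weekend/holiday allowance, so it remains 29 July 2005.
So the filing is due 29 July 2005.

29 July 2005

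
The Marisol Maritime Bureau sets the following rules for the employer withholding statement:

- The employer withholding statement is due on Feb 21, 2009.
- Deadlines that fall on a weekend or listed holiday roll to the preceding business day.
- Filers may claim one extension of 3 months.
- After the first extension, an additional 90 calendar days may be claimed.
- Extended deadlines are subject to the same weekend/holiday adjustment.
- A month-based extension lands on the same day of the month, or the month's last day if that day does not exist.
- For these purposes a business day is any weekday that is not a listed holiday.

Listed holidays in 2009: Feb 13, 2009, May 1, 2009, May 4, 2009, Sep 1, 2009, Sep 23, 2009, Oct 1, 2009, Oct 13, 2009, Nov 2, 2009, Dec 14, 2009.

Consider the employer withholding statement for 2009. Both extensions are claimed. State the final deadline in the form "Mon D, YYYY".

Aug 18, 2009

Start from the fixed due date, Feb 21, 2009.
Feb 21, 2009 is a Saturday; the preceding business day is Feb 20, 2009 (Friday).
Add 3 months to Feb 20, 2009: May 20, 2009.
May 20, 2009 (Wednesday) is already a business day.
With the 90-day extension, May 20, 2009 becomes Aug 18, 2009.
Since Aug 18, 2009 is a Tuesday and not a holiday, the date is unchanged.
Final deadline: Aug 18, 2009.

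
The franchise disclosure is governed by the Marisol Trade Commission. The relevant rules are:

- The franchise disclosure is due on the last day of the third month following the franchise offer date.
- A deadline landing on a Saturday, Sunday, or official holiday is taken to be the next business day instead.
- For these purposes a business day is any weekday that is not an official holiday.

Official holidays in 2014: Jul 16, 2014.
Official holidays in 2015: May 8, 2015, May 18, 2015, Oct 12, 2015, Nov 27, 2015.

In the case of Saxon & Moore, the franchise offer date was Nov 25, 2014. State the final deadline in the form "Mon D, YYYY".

Mar 2, 2015

The third month after Nov 25, 2014 is February 2015, whose last day is Feb 28, 2015.
Because Feb 28, 2015 is a Saturday, the deadline becomes Mar 2, 2015 (Monday).
So the filing is due Mar 2, 2015.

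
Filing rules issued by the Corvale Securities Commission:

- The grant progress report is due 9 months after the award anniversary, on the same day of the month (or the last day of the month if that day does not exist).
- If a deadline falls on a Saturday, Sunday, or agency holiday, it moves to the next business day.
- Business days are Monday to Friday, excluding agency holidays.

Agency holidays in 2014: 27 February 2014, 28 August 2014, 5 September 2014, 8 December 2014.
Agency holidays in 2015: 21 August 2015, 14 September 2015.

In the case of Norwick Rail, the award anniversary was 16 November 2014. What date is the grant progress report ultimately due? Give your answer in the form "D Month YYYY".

17 August 2015

9 months after 16 November 2014, on the same day of the month, is 16 August 2015.
Because 16 August 2015 is a Sunday, the deadline becomes 17 August 2015 (Monday).
So the filing is due 17 August 2015.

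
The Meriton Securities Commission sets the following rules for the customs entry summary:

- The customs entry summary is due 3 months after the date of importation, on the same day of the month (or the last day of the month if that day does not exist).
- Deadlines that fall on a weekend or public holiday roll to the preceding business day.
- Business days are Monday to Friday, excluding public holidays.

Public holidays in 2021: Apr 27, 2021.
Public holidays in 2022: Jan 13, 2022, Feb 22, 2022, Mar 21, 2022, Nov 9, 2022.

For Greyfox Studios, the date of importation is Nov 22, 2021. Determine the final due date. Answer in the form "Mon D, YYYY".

3 months from Nov 22, 2021 is Feb 22, 2022.
Because Feb 22, 2022 is a listed holiday, the deadline becomes Feb 21, 2022 (Monday).
Deadline: Feb 21, 2022.

Feb 21, 2022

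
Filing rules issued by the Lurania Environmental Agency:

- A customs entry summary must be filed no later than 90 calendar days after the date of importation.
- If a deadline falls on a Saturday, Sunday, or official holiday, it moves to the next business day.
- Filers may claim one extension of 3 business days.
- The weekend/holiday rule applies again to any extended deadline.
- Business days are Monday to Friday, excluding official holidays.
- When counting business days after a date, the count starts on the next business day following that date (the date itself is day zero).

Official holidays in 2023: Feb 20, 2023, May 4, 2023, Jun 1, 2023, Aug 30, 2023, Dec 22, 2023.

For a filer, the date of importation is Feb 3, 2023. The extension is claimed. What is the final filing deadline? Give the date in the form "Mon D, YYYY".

Adding 90 calendar days to Feb 3, 2023 gives May 4, 2023.
Because May 4, 2023 is a listed holiday, the deadline becomes May 5, 2023 (Friday).
Applying the 3-business-day extension: 3 business days after May 5, 2023 is May 10, 2023.
May 10, 2023 (Wednesday) is already a business day.
The final due date is May 10, 2023.

May 10, 2023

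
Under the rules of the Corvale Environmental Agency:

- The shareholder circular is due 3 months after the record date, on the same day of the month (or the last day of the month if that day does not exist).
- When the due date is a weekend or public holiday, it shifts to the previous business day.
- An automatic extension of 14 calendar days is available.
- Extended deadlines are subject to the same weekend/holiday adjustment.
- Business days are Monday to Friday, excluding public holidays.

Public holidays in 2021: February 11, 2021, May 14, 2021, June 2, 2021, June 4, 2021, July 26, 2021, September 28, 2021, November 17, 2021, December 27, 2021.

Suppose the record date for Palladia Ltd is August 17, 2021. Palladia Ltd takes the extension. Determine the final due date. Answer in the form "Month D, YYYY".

November 30, 2021

3 months after August 17, 2021, on the same day of the month, is November 17, 2021.
November 17, 2021 is a listed holiday; the preceding business day is November 16, 2021 (Tuesday).
Add the 14 calendar-day extension to November 16, 2021: November 30, 2021.
November 30, 2021 falls on a Tuesday, which is a business day, so no adjustment is needed.
Deadline: November 30, 2021.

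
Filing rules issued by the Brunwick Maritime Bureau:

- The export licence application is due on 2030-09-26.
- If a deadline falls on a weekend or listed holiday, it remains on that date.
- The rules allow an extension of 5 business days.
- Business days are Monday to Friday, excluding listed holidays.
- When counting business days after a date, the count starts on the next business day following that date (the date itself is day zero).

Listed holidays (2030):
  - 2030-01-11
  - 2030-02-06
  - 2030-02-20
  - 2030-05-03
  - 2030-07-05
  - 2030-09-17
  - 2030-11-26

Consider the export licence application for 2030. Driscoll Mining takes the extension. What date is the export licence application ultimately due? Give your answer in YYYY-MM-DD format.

2030-10-03

The statutory due date is 2030-09-26.
No adjustment is made for weekends or holidays, so 2030-09-26 stands.
Applying the 5-business-day extension: 5 business days after 2030-09-26 is 2030-10-03.
2030-10-03 is a Thursday; no weekend or holiday adjustment applies.
So the filing is due 2030-10-03.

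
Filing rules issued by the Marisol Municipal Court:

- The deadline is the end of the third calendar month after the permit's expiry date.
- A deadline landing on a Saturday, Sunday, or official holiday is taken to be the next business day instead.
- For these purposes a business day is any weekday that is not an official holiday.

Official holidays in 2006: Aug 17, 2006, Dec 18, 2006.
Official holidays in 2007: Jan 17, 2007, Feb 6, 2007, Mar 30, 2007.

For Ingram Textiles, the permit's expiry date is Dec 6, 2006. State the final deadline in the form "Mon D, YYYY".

Apr 2, 2007

3 months after Dec 6, 2006 is March 2007; that month ends on Mar 31, 2007.
Mar 31, 2007 falls on a Saturday. Rolling to the next business day gives Apr 2, 2007, a Monday.
Final deadline: Apr 2, 2007.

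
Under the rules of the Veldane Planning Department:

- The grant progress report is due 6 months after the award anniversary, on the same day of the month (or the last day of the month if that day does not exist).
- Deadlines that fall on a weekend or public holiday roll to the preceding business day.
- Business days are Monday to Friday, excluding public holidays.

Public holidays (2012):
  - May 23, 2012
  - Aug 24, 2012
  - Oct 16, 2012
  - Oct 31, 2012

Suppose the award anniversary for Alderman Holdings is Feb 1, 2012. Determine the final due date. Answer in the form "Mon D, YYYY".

Moving 6 months forward from Feb 1, 2012 on the corresponding day gives Aug 1, 2012.
Aug 1, 2012 is a Wednesday and not a listed holiday, so it stands.
The final due date is Aug 1, 2012.

Aug 1, 2012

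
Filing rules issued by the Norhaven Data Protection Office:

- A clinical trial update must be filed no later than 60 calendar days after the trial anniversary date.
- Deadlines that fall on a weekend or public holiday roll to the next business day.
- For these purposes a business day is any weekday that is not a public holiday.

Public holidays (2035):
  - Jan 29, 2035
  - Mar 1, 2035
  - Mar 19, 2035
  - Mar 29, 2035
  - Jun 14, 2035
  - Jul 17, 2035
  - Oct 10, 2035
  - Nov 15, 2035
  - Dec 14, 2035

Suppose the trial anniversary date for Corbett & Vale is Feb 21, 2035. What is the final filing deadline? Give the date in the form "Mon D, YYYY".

Apr 23, 2035

Adding 60 calendar days to Feb 21, 2035 gives Apr 22, 2035.
Apr 22, 2035 falls on a Sunday. Rolling to the next business day gives Apr 23, 2035, a Monday.
Final deadline: Apr 23, 2035.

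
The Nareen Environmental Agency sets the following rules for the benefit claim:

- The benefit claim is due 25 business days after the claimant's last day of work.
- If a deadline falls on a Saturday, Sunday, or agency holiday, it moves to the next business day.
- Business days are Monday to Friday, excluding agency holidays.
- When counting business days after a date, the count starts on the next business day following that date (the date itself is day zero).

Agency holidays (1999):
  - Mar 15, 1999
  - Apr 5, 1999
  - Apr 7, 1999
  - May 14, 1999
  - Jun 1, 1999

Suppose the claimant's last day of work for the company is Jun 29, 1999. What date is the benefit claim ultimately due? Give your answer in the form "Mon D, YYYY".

Aug 3, 1999

Counting 25 business days after Jun 29, 1999 (skipping weekends and listed holidays) reaches Aug 3, 1999.
Aug 3, 1999 falls on a Tuesday, which is a business day, so no adjustment is needed.
Final deadline: Aug 3, 1999.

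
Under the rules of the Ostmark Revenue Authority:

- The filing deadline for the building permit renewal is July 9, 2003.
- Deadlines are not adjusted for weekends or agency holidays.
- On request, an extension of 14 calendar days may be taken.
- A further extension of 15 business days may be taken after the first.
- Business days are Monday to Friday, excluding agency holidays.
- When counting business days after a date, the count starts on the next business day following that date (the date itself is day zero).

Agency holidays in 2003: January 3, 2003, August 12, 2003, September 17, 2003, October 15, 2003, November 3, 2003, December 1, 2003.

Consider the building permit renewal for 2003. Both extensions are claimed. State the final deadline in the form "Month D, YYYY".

August 14, 2003

The stated deadline is July 9, 2003.
No adjustment is made for weekends or holidays, so July 9, 2003 stands.
Applying the 14-calendar-day extension: July 9, 2003 + 14 days = July 23, 2003.
No adjustment is made for weekends or holidays, so July 23, 2003 stands.
Counting 15 further business days from July 23, 2003 reaches August 14, 2003.
No adjustment is made for weekends or holidays, so August 14, 2003 stands.
The final due date is August 14, 2003.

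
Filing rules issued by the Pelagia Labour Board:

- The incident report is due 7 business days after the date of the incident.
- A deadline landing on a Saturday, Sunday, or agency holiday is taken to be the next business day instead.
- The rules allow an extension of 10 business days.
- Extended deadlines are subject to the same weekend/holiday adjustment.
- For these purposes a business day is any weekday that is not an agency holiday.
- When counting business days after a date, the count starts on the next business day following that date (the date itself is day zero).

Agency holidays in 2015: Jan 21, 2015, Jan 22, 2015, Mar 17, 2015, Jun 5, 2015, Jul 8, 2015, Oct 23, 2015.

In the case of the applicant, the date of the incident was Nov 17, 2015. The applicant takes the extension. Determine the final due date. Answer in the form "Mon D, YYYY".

Dec 10, 2015

Starting the day after Nov 17, 2015 and counting 7 business days lands on Nov 26, 2015.
Nov 26, 2015 falls on a Thursday, which is a business day, so no adjustment is needed.
The 10-business-day extension runs from Nov 26, 2015 to Dec 10, 2015.
Dec 10, 2015 falls on a Thursday, which is a business day, so no adjustment is needed.
Deadline: Dec 10, 2015.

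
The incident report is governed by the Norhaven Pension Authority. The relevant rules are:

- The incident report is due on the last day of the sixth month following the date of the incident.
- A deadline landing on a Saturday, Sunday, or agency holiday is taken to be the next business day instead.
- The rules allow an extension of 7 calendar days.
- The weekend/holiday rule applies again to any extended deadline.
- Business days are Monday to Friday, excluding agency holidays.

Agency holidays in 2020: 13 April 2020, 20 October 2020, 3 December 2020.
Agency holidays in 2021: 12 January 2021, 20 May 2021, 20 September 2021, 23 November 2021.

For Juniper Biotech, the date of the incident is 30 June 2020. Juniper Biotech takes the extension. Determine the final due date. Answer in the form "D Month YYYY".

The sixth month after 30 June 2020 is December 2020, whose last day is 31 December 2020.
31 December 2020 (Thursday) is already a business day.
With the 7-day extension, 31 December 2020 becomes 7 January 2021.
7 January 2021 (Thursday) is already a business day.
Deadline: 7 January 2021.

7 January 2021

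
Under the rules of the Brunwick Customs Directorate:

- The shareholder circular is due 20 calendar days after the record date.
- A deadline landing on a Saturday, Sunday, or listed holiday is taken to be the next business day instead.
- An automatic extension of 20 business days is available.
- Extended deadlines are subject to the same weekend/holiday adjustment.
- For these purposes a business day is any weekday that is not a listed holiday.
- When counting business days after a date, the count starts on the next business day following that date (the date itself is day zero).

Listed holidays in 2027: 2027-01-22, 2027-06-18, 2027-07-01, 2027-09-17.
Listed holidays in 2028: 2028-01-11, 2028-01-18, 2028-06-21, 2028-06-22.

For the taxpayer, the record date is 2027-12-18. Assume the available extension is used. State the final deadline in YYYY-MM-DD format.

Trigger date 2027-12-18 + 20 calendar days = 2028-01-07.
2028-01-07 (Friday) is already a business day.
The 20-business-day extension runs from 2028-01-07 to 2028-02-08.
Since 2028-02-08 is a Tuesday and not a holiday, the date is unchanged.
The final due date is 2028-02-08.

2028-02-08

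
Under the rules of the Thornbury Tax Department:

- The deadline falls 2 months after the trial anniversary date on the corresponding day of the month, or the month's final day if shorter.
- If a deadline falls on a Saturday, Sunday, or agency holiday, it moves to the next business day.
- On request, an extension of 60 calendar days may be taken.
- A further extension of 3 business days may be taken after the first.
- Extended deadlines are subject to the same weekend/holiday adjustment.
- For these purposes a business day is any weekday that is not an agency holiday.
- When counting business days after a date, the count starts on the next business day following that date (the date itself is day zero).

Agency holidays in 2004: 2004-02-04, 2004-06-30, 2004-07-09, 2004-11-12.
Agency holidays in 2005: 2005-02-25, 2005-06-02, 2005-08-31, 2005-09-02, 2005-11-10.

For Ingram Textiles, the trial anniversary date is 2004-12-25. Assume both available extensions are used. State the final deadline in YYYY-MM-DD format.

Moving 2 months forward from 2004-12-25 on the corresponding day gives 2005-02-25.
2005-02-25 is a listed holiday, so it moves to the next business day, 2005-02-28 (Monday).
With the 60-day extension, 2005-02-28 becomes 2005-04-29.
Since 2005-04-29 is a Friday and not a holiday, the date is unchanged.
Counting 3 further business days from 2005-04-29 reaches 2005-05-04.
2005-05-04 (Wednesday) is already a business day.
Final deadline: 2005-05-04.

2005-05-04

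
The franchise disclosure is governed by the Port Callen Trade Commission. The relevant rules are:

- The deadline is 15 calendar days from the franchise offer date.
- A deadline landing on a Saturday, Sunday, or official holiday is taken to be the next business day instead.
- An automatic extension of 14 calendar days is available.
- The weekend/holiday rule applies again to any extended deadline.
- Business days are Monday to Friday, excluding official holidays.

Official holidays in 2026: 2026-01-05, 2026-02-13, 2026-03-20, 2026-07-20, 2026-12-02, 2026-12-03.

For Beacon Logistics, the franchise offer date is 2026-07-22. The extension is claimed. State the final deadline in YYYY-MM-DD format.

2026-08-20

Adding 15 calendar days to 2026-07-22 gives 2026-08-06.
2026-08-06 is a Thursday and not a listed holiday, so it stands.
With the 14-day extension, 2026-08-06 becomes 2026-08-20.
2026-08-20 is a Thursday and not a listed holiday, so it stands.
The final due date is 2026-08-20.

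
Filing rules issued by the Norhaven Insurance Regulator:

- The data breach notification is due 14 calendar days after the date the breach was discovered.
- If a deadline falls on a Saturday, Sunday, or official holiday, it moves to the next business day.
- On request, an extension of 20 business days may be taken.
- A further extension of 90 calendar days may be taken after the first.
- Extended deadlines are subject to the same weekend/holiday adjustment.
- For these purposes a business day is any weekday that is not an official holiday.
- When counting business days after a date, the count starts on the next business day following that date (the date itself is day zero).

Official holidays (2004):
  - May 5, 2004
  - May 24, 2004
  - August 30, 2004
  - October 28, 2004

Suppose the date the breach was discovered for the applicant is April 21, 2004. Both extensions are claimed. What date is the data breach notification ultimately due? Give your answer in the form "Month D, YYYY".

Trigger date April 21, 2004 + 14 calendar days = May 5, 2004.
May 5, 2004 is a listed holiday; the next business day is May 6, 2004 (Thursday).
Applying the 20-business-day extension: 20 business days after May 6, 2004 is June 4, 2004.
June 4, 2004 (Friday) is already a business day.
The 90-calendar-day extension moves the deadline from June 4, 2004 to September 2, 2004.
September 2, 2004 (Thursday) is already a business day.
The final due date is September 2, 2004.

September 2, 2004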